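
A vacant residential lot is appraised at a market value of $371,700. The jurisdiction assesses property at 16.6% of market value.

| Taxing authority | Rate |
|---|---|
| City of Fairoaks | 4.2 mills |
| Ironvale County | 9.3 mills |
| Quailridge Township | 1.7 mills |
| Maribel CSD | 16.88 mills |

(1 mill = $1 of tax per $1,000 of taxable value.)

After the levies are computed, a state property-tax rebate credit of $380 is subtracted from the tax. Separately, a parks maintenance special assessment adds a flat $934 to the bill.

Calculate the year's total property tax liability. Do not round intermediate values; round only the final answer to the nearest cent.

$2,533.41

Assessed value = $371,700 × 0.166 = $61,702.2
City of Fairoaks: $61,702.2 × 0.0042 = $259.14924
Ironvale County: $61,702.2 × 0.0093 = $573.83046
Quailridge Township: $61,702.2 × 0.0017 = $104.89374
Maribel CSD: $61,702.2 × 0.01688 = $1,041.533136
Levies subtotal = $1,979.406576
After credit = $1,979.406576 − $380 = $1,599.406576
Total = $1,599.406576 + $934 = $2,533.406576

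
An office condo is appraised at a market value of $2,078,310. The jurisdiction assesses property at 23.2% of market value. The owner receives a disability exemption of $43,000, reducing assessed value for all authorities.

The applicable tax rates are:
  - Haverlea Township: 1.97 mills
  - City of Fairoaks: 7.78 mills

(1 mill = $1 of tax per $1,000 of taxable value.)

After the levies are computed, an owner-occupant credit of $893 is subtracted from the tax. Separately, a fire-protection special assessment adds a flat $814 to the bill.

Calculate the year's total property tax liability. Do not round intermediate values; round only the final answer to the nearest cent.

Assessed value = $2,078,310 × 0.232 = $482,167.92
Taxable value = $482,167.92 − $43,000 = $439,167.92
Haverlea Township: $439,167.92 × 0.00197 = $865.1608024
City of Fairoaks: $439,167.92 × 0.00778 = $3,416.7264176
Levies subtotal = $4,281.88722
After credit = $4,281.88722 − $893 = $3,388.88722
Total = $3,388.88722 + $814 = $4,202.88722

$4,202.89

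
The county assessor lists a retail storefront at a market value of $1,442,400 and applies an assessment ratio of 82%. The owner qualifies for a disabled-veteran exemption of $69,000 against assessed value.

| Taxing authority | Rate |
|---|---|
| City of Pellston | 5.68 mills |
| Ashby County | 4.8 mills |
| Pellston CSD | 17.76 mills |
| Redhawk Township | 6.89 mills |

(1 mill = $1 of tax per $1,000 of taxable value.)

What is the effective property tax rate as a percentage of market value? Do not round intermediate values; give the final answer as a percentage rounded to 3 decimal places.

2.713%

Assessed value = $1,442,400 × 0.82 = $1,182,768
Taxable value = $1,182,768 − $69,000 = $1,113,768
City of Pellston: $1,113,768 × 0.00568 = $6,326.20224
Ashby County: $1,113,768 × 0.0048 = $5,346.0864
Pellston CSD: $1,113,768 × 0.01776 = $19,780.51968
Redhawk Township: $1,113,768 × 0.00689 = $7,673.86152
Total tax = $39,126.66984
Effective rate = $39,126.66984 ÷ $1,442,400 = 2.713% of market value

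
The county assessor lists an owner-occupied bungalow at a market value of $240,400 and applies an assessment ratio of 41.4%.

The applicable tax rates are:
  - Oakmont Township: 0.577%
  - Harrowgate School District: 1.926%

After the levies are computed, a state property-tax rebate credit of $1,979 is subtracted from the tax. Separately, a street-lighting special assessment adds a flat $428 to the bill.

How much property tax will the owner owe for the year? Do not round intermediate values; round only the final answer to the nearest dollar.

$940

Assessed value = $240,400 × 0.414 = $99,525.6
Oakmont Township: $99,525.6 × 0.00577 = $574.262712
Harrowgate School District: $99,525.6 × 0.01926 = $1,916.863056
Levies subtotal = $2,491.125768
After credit = $2,491.125768 − $1,979 = $512.125768
Total = $512.125768 + $428 = $940.125768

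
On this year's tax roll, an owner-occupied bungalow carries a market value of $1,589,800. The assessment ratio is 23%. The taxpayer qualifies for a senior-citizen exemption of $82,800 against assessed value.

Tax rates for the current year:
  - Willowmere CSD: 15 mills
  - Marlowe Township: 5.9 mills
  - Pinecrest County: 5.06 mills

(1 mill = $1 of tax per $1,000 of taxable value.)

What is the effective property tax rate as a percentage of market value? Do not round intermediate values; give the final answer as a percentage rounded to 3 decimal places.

0.462%

Assessed value = $1,589,800 × 0.23 = $365,654
Taxable value = $365,654 − $82,800 = $282,854
Willowmere CSD: $282,854 × 0.015 = $4,242.81
Marlowe Township: $282,854 × 0.0059 = $1,668.8386
Pinecrest County: $282,854 × 0.00506 = $1,431.24124
Total tax = $7,342.88984
Effective rate = $7,342.88984 ÷ $1,589,800 = 0.462% of market value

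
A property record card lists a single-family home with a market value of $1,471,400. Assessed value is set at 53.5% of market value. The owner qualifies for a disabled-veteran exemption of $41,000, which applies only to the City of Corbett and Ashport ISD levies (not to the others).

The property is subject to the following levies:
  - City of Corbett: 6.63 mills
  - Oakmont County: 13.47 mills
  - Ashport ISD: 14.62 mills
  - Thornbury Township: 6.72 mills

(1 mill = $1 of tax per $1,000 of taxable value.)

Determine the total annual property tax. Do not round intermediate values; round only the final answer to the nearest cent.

$31,750.28

Assessed value = $1,471,400 × 0.535 = $787,199
City of Corbett: ($787,199 − $41,000) × 0.00663 = $746,199 × 0.00663 = $4,947.29937
Oakmont County: $787,199 × 0.01347 = $10,603.57053
Ashport ISD: ($787,199 − $41,000) × 0.01462 = $746,199 × 0.01462 = $10,909.42938
Thornbury Township: $787,199 × 0.00672 = $5,289.97728
Total = $31,750.27656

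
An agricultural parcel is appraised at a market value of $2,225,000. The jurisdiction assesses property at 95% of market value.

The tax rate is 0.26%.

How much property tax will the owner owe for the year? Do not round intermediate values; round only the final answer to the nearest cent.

Assessed value = $2,225,000 × 0.95 = $2,113,750
Tax = $2,113,750 × 0.0026 = $5,495.75

$5,495.75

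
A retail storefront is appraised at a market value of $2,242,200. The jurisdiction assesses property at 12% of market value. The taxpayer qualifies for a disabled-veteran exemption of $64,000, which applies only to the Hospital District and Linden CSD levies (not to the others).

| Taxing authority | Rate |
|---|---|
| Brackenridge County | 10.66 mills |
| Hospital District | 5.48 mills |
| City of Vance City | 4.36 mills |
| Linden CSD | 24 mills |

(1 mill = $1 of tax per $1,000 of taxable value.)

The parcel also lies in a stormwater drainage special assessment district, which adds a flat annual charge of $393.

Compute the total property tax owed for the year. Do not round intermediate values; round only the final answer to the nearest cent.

$10,479.63

Assessed value = $2,242,200 × 0.12 = $269,064
Brackenridge County: $269,064 × 0.01066 = $2,868.22224
Hospital District: ($269,064 − $64,000) × 0.00548 = $205,064 × 0.00548 = $1,123.75072
City of Vance City: $269,064 × 0.00436 = $1,173.11904
Linden CSD: ($269,064 − $64,000) × 0.024 = $205,064 × 0.024 = $4,921.536
Levies subtotal = $10,086.628
Total = $10,086.628 + $393 = $10,479.628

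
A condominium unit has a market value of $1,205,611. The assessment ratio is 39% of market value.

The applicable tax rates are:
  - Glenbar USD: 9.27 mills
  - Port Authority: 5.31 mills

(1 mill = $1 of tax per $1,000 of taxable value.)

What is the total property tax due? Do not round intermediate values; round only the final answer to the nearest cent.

Assessed value = $1,205,611 × 0.39 = $470,188.29
Glenbar USD: $470,188.29 × 0.00927 = $4,358.6454483
Port Authority: $470,188.29 × 0.00531 = $2,496.6998199
Total = $4,358.6454483 + $2,496.6998199 = $6,855.3452682

$6,855.35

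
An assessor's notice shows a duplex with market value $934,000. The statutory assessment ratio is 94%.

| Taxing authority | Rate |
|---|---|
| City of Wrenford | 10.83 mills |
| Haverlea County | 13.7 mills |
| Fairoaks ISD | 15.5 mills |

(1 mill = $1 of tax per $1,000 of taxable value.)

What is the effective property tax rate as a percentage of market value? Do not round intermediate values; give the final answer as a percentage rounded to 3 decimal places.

Assessed value = $934,000 × 0.94 = $877,960
City of Wrenford: $877,960 × 0.01083 = $9,508.3068
Haverlea County: $877,960 × 0.0137 = $12,028.052
Fairoaks ISD: $877,960 × 0.0155 = $13,608.38
Total tax = $35,144.7388
Effective rate = $35,144.7388 ÷ $934,000 = 3.763% of market value

3.763%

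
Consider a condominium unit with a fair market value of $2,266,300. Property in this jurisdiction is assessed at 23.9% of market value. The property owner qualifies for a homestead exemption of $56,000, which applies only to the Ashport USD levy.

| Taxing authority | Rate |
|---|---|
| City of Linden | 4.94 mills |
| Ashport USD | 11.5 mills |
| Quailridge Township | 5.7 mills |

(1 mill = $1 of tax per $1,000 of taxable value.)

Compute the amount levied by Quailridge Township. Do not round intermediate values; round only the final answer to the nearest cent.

Assessed value = $2,266,300 × 0.239 = $541,645.7
Quailridge Township taxable value = $541,645.7 (exemption does not apply)
Quailridge Township levy = $541,645.7 × 0.0057 = $3,087.38049

$3,087.38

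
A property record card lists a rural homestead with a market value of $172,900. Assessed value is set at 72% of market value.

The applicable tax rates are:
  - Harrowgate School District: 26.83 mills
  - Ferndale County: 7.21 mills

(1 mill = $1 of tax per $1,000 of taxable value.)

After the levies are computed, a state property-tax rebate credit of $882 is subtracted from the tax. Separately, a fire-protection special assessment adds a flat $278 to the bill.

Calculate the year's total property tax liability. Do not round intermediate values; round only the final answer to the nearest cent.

Assessed value = $172,900 × 0.72 = $124,488
Harrowgate School District: $124,488 × 0.02683 = $3,340.01304
Ferndale County: $124,488 × 0.00721 = $897.55848
Levies subtotal = $4,237.57152
After credit = $4,237.57152 − $882 = $3,355.57152
Total = $3,355.57152 + $278 = $3,633.57152

$3,633.57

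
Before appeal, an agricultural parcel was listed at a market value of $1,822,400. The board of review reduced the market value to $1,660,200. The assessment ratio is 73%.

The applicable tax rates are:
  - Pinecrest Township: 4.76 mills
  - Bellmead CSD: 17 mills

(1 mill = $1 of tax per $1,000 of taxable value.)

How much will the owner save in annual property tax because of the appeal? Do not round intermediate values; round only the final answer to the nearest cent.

Old assessed value = $1,822,400 × 0.73 = $1,330,352
New assessed value = $1,660,200 × 0.73 = $1,211,946
Combined rate = 0.00476 + 0.017 = 0.02176
Old tax = $1,330,352 × 0.02176 = $28,948.45952
New tax = $1,211,946 × 0.02176 = $26,371.94496
Reduction = $28,948.45952 − $26,371.94496 = $2,576.51456

$2,576.51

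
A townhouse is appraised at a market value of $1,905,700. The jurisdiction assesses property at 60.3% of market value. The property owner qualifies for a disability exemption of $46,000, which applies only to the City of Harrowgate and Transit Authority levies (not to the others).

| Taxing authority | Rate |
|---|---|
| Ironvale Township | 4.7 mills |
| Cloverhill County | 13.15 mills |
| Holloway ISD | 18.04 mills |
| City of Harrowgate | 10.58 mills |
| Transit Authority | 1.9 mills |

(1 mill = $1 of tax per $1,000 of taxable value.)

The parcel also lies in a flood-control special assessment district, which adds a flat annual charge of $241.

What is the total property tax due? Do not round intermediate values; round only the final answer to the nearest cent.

$55,250.68

Assessed value = $1,905,700 × 0.603 = $1,149,137.1
Ironvale Township: $1,149,137.1 × 0.0047 = $5,400.94437
Cloverhill County: $1,149,137.1 × 0.01315 = $15,111.152865
Holloway ISD: $1,149,137.1 × 0.01804 = $20,730.433284
City of Harrowgate: ($1,149,137.1 − $46,000) × 0.01058 = $1,103,137.1 × 0.01058 = $11,671.190518
Transit Authority: ($1,149,137.1 − $46,000) × 0.0019 = $1,103,137.1 × 0.0019 = $2,095.96049
Levies subtotal = $55,009.681527
Total = $55,009.681527 + $241 = $55,250.681527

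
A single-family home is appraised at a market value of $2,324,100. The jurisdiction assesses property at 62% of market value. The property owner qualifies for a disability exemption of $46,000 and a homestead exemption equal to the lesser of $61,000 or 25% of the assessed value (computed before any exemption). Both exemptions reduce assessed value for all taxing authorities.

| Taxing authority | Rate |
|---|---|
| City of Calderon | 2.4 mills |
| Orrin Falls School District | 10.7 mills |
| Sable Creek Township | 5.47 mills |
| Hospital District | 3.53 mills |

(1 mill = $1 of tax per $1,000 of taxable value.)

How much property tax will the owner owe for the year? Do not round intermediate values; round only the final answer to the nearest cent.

Assessed value = $2,324,100 × 0.62 = $1,440,942
Homestead exemption = min($61,000, 25% × $1,440,942) = min($61,000, $360,235.5) = $61,000 (dollar cap binds)
Taxable value = $1,440,942 − $46,000 − $61,000 = $1,333,942
City of Calderon: $1,333,942 × 0.0024 = $3,201.4608
Orrin Falls School District: $1,333,942 × 0.0107 = $14,273.1794
Sable Creek Township: $1,333,942 × 0.00547 = $7,296.66274
Hospital District: $1,333,942 × 0.00353 = $4,708.81526
Total = $29,480.1182

$29,480.12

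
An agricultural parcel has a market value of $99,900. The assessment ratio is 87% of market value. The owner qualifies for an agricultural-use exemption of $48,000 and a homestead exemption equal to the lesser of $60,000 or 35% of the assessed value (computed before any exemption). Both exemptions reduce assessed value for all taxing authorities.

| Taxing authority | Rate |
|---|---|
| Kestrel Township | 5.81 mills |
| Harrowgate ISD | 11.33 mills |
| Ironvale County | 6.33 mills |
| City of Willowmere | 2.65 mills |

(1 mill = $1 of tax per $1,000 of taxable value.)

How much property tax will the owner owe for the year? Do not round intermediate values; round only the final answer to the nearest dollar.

Assessed value = $99,900 × 0.87 = $86,913
Homestead exemption = min($60,000, 35% × $86,913) = min($60,000, $30,419.55) = $30,419.55 (percentage binds)
Taxable value = $86,913 − $48,000 − $30,419.55 = $8,493.45
Kestrel Township: $8,493.45 × 0.00581 = $49.3469445
Harrowgate ISD: $8,493.45 × 0.01133 = $96.2307885
Ironvale County: $8,493.45 × 0.00633 = $53.7635385
City of Willowmere: $8,493.45 × 0.00265 = $22.5076425
Total = $221.848914

$222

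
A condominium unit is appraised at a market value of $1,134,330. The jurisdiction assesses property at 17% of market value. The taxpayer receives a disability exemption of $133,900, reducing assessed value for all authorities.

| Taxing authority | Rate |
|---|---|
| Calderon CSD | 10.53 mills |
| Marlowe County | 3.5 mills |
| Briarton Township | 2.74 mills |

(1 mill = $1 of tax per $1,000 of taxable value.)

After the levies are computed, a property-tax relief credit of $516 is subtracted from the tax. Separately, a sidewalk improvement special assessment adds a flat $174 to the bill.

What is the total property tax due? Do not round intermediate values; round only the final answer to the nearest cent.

Assessed value = $1,134,330 × 0.17 = $192,836.1
Taxable value = $192,836.1 − $133,900 = $58,936.1
Calderon CSD: $58,936.1 × 0.01053 = $620.597133
Marlowe County: $58,936.1 × 0.0035 = $206.27635
Briarton Township: $58,936.1 × 0.00274 = $161.484914
Levies subtotal = $988.358397
After credit = $988.358397 − $516 = $472.358397
Total = $472.358397 + $174 = $646.358397

$646.36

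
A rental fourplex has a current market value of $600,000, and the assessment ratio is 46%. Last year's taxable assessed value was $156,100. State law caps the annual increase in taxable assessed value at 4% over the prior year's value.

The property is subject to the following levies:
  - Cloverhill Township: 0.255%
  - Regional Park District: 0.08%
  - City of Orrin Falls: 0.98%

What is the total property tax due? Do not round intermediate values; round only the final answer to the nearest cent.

$2,134.82

Uncapped assessed value = $600,000 × 0.46 = $276,000
Cap limit = $156,100 × 1.04 = $162,344
Taxable assessed value = min($276,000, $162,344) = $162,344 (cap binds)
Cloverhill Township: $162,344 × 0.00255 = $413.9772
Regional Park District: $162,344 × 0.0008 = $129.8752
City of Orrin Falls: $162,344 × 0.0098 = $1,590.9712
Total = $2,134.8236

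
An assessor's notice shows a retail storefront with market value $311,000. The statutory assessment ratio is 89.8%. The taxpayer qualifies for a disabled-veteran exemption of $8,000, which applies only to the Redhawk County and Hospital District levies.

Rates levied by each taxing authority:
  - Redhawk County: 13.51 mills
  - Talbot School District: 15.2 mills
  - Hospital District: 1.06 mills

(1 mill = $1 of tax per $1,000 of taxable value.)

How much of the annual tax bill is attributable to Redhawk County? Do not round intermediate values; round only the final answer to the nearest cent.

Assessed value = $311,000 × 0.898 = $279,278
Redhawk County taxable value = $279,278 − $8,000 = $271,278
Redhawk County levy = $271,278 × 0.01351 = $3,664.96578

$3,664.97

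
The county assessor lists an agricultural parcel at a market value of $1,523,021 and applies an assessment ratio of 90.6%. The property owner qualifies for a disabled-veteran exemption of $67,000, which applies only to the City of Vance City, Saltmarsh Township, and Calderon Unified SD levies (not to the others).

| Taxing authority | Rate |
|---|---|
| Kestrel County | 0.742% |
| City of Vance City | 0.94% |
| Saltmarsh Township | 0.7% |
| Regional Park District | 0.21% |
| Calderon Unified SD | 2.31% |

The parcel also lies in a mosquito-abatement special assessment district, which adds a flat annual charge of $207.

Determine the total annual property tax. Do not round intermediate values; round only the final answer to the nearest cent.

$65,201.09

Assessed value = $1,523,021 × 0.906 = $1,379,857.026
Kestrel County: $1,379,857.026 × 0.00742 = $10,238.53913292
City of Vance City: ($1,379,857.026 − $67,000) × 0.0094 = $1,312,857.026 × 0.0094 = $12,340.8560444
Saltmarsh Township: ($1,379,857.026 − $67,000) × 0.007 = $1,312,857.026 × 0.007 = $9,189.999182
Regional Park District: $1,379,857.026 × 0.0021 = $2,897.6997546
Calderon Unified SD: ($1,379,857.026 − $67,000) × 0.0231 = $1,312,857.026 × 0.0231 = $30,326.9973006
Levies subtotal = $64,994.09141452
Total = $64,994.09141452 + $207 = $65,201.09141452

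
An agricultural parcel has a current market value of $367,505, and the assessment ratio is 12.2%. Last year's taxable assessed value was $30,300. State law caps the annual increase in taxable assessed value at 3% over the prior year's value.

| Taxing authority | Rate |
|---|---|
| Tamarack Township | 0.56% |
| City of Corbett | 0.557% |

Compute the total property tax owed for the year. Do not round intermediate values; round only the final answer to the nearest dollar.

$349

Uncapped assessed value = $367,505 × 0.122 = $44,835.61
Cap limit = $30,300 × 1.03 = $31,209
Taxable assessed value = min($44,835.61, $31,209) = $31,209 (cap binds)
Tamarack Township: $31,209 × 0.0056 = $174.7704
City of Corbett: $31,209 × 0.00557 = $173.83413
Total = $348.60453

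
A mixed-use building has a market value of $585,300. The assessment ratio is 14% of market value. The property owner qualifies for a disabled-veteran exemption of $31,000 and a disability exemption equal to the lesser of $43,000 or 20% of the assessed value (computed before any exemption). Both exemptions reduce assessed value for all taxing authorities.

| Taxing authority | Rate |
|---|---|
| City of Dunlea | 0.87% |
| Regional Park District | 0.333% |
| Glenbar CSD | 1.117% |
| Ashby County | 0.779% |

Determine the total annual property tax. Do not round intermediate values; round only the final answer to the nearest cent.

Assessed value = $585,300 × 0.14 = $81,942
Disability exemption = min($43,000, 20% × $81,942) = min($43,000, $16,388.4) = $16,388.4 (percentage binds)
Taxable value = $81,942 − $31,000 − $16,388.4 = $34,553.6
City of Dunlea: $34,553.6 × 0.0087 = $300.61632
Regional Park District: $34,553.6 × 0.00333 = $115.063488
Glenbar CSD: $34,553.6 × 0.01117 = $385.963712
Ashby County: $34,553.6 × 0.00779 = $269.172544
Total = $1,070.816064

$1,070.82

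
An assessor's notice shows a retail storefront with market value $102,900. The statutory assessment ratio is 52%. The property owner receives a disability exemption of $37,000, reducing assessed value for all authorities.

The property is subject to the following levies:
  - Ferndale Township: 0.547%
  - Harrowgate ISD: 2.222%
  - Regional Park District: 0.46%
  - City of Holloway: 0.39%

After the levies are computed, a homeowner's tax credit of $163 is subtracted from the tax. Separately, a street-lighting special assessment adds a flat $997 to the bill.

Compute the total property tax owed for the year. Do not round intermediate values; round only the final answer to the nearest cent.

Assessed value = $102,900 × 0.52 = $53,508
Taxable value = $53,508 − $37,000 = $16,508
Ferndale Township: $16,508 × 0.00547 = $90.29876
Harrowgate ISD: $16,508 × 0.02222 = $366.80776
Regional Park District: $16,508 × 0.0046 = $75.9368
City of Holloway: $16,508 × 0.0039 = $64.3812
Levies subtotal = $597.42452
After credit = $597.42452 − $163 = $434.42452
Total = $434.42452 + $997 = $1,431.42452

$1,431.42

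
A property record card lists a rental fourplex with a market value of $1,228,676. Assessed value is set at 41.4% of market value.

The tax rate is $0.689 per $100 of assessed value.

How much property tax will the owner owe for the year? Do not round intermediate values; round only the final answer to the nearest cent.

$3,504.75

Assessed value = $1,228,676 × 0.414 = $508,671.864
Tax = $508,671.864 × 0.00689 = $3,504.74914296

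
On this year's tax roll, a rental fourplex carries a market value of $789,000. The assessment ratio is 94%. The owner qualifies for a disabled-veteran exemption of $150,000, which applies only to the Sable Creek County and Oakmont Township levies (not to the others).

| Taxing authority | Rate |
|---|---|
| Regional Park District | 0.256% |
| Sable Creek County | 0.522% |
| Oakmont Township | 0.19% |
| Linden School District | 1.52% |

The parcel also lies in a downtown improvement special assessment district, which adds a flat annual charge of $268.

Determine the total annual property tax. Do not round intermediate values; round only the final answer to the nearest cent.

$17,652.50

Assessed value = $789,000 × 0.94 = $741,660
Regional Park District: $741,660 × 0.00256 = $1,898.6496
Sable Creek County: ($741,660 − $150,000) × 0.00522 = $591,660 × 0.00522 = $3,088.4652
Oakmont Township: ($741,660 − $150,000) × 0.0019 = $591,660 × 0.0019 = $1,124.154
Linden School District: $741,660 × 0.0152 = $11,273.232
Levies subtotal = $17,384.5008
Total = $17,384.5008 + $268 = $17,652.5008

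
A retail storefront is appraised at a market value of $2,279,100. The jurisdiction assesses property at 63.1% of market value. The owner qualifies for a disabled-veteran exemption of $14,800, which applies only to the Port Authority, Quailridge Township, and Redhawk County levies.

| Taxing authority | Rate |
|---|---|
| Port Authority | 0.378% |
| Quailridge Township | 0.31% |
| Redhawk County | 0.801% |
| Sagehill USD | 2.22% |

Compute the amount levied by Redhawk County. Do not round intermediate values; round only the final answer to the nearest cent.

Assessed value = $2,279,100 × 0.631 = $1,438,112.1
Redhawk County taxable value = $1,438,112.1 − $14,800 = $1,423,312.1
Redhawk County levy = $1,423,312.1 × 0.00801 = $11,400.729921

$11,400.73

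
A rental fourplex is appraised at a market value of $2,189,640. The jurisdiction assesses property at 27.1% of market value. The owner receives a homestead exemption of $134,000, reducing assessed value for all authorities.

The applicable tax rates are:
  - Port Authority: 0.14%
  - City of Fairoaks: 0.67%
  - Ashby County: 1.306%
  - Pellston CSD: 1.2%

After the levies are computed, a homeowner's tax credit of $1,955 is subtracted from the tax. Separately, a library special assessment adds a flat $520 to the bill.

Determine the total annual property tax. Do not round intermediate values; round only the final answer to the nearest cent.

Assessed value = $2,189,640 × 0.271 = $593,392.44
Taxable value = $593,392.44 − $134,000 = $459,392.44
Port Authority: $459,392.44 × 0.0014 = $643.149416
City of Fairoaks: $459,392.44 × 0.0067 = $3,077.929348
Ashby County: $459,392.44 × 0.01306 = $5,999.6652664
Pellston CSD: $459,392.44 × 0.012 = $5,512.70928
Levies subtotal = $15,233.4533104
After credit = $15,233.4533104 − $1,955 = $13,278.4533104
Total = $13,278.4533104 + $520 = $13,798.4533104

$13,798.45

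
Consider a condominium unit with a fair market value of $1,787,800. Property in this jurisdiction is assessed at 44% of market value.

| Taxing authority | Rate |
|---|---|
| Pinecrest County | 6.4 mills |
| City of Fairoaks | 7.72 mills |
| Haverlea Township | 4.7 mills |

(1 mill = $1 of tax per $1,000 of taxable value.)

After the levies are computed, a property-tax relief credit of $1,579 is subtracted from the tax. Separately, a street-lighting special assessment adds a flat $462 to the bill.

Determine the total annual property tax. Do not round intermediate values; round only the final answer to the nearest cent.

$13,687.41

Assessed value = $1,787,800 × 0.44 = $786,632
Pinecrest County: $786,632 × 0.0064 = $5,034.4448
City of Fairoaks: $786,632 × 0.00772 = $6,072.79904
Haverlea Township: $786,632 × 0.0047 = $3,697.1704
Levies subtotal = $14,804.41424
After credit = $14,804.41424 − $1,579 = $13,225.41424
Total = $13,225.41424 + $462 = $13,687.41424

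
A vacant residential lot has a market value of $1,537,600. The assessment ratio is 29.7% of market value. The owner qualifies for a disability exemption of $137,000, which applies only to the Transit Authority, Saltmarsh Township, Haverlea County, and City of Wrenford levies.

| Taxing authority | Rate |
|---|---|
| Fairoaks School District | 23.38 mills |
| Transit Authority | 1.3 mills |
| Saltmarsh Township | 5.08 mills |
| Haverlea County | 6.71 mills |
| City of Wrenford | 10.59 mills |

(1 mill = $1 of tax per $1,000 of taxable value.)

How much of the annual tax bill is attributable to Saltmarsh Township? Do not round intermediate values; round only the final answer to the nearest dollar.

$1,624

Assessed value = $1,537,600 × 0.297 = $456,667.2
Saltmarsh Township taxable value = $456,667.2 − $137,000 = $319,667.2
Saltmarsh Township levy = $319,667.2 × 0.00508 = $1,623.909376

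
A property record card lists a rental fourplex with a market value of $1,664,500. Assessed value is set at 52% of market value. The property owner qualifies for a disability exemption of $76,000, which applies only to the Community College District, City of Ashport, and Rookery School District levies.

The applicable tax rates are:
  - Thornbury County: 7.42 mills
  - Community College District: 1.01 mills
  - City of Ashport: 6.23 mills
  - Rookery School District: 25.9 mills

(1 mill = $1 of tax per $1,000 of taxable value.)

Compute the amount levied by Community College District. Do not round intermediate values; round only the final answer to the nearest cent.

Assessed value = $1,664,500 × 0.52 = $865,540
Community College District taxable value = $865,540 − $76,000 = $789,540
Community College District levy = $789,540 × 0.00101 = $797.4354

$797.44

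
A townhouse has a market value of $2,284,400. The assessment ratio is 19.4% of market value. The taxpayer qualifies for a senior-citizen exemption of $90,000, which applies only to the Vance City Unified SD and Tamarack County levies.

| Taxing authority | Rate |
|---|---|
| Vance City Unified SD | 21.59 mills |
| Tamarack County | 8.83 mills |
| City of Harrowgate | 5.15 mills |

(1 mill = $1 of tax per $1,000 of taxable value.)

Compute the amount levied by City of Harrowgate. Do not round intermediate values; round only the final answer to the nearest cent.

Assessed value = $2,284,400 × 0.194 = $443,173.6
City of Harrowgate taxable value = $443,173.6 (exemption does not apply)
City of Harrowgate levy = $443,173.6 × 0.00515 = $2,282.34404

$2,282.34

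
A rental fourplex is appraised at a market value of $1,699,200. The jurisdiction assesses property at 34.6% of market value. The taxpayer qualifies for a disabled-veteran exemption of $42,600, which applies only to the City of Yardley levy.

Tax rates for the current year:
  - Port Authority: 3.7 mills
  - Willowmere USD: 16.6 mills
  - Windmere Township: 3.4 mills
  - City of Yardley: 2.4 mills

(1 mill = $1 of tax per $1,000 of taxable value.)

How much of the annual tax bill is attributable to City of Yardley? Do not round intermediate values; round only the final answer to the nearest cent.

Assessed value = $1,699,200 × 0.346 = $587,923.2
City of Yardley taxable value = $587,923.2 − $42,600 = $545,323.2
City of Yardley levy = $545,323.2 × 0.0024 = $1,308.77568

$1,308.78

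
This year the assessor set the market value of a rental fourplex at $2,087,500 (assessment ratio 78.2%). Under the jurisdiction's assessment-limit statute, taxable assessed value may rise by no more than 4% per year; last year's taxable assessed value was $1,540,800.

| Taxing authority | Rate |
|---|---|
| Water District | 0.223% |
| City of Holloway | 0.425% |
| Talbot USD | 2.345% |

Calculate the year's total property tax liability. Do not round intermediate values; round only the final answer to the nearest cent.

Uncapped assessed value = $2,087,500 × 0.782 = $1,632,425
Cap limit = $1,540,800 × 1.04 = $1,602,432
Taxable assessed value = min($1,632,425, $1,602,432) = $1,602,432 (cap binds)
Water District: $1,602,432 × 0.00223 = $3,573.42336
City of Holloway: $1,602,432 × 0.00425 = $6,810.336
Talbot USD: $1,602,432 × 0.02345 = $37,577.0304
Total = $47,960.78976

$47,960.79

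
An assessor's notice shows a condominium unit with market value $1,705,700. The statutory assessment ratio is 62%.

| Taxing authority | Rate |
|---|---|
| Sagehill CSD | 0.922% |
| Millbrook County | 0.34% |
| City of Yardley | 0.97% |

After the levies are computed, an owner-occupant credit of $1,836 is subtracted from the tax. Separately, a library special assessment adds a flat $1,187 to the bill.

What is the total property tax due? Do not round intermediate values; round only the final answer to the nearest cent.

$22,955.16

Assessed value = $1,705,700 × 0.62 = $1,057,534
Sagehill CSD: $1,057,534 × 0.00922 = $9,750.46348
Millbrook County: $1,057,534 × 0.0034 = $3,595.6156
City of Yardley: $1,057,534 × 0.0097 = $10,258.0798
Levies subtotal = $23,604.15888
After credit = $23,604.15888 − $1,836 = $21,768.15888
Total = $21,768.15888 + $1,187 = $22,955.15888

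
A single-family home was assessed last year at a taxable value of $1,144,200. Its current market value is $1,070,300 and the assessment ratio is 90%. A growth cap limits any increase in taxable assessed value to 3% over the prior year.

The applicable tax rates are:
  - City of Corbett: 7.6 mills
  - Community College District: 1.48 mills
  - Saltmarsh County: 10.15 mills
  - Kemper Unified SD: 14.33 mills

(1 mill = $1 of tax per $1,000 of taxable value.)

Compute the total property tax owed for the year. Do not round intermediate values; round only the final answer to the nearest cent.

$32,327.34

Uncapped assessed value = $1,070,300 × 0.9 = $963,270
Cap limit = $1,144,200 × 1.03 = $1,178,526
Taxable assessed value = min($963,270, $1,178,526) = $963,270 (cap does not bind)
City of Corbett: $963,270 × 0.0076 = $7,320.852
Community College District: $963,270 × 0.00148 = $1,425.6396
Saltmarsh County: $963,270 × 0.01015 = $9,777.1905
Kemper Unified SD: $963,270 × 0.01433 = $13,803.6591
Total = $32,327.3412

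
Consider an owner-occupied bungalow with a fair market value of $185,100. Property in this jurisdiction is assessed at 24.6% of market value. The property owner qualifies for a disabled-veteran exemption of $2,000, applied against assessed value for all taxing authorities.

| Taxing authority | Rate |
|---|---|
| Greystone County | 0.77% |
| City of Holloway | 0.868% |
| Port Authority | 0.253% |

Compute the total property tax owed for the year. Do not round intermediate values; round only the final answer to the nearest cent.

Assessed value = $185,100 × 0.246 = $45,534.6
Taxable value = $45,534.6 − $2,000 = $43,534.6
Greystone County: $43,534.6 × 0.0077 = $335.21642
City of Holloway: $43,534.6 × 0.00868 = $377.880328
Port Authority: $43,534.6 × 0.00253 = $110.142538
Total = $335.21642 + $377.880328 + $110.142538 = $823.239286

$823.24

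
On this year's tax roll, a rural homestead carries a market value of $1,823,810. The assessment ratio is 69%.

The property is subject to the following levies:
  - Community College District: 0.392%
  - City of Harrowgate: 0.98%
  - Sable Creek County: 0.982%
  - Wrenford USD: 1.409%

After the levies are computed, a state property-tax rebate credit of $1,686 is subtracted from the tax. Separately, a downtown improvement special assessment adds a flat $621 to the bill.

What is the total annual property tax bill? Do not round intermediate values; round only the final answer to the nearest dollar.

Assessed value = $1,823,810 × 0.69 = $1,258,428.9
Community College District: $1,258,428.9 × 0.00392 = $4,933.041288
City of Harrowgate: $1,258,428.9 × 0.0098 = $12,332.60322
Sable Creek County: $1,258,428.9 × 0.00982 = $12,357.771798
Wrenford USD: $1,258,428.9 × 0.01409 = $17,731.263201
Levies subtotal = $47,354.679507
After credit = $47,354.679507 − $1,686 = $45,668.679507
Total = $45,668.679507 + $621 = $46,289.679507

$46,290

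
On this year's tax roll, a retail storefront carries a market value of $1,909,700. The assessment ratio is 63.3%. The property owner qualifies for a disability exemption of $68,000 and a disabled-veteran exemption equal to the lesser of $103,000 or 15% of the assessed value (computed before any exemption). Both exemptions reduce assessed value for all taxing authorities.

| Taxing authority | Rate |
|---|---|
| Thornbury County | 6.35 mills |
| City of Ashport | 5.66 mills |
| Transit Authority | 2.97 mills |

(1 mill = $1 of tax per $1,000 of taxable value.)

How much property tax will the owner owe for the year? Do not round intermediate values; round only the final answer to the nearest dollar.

$15,547

Assessed value = $1,909,700 × 0.633 = $1,208,840.1
Disabled-veteran exemption = min($103,000, 15% × $1,208,840.1) = min($103,000, $181,326.015) = $103,000 (dollar cap binds)
Taxable value = $1,208,840.1 − $68,000 − $103,000 = $1,037,840.1
Thornbury County: $1,037,840.1 × 0.00635 = $6,590.284635
City of Ashport: $1,037,840.1 × 0.00566 = $5,874.174966
Transit Authority: $1,037,840.1 × 0.00297 = $3,082.385097
Total = $15,546.844698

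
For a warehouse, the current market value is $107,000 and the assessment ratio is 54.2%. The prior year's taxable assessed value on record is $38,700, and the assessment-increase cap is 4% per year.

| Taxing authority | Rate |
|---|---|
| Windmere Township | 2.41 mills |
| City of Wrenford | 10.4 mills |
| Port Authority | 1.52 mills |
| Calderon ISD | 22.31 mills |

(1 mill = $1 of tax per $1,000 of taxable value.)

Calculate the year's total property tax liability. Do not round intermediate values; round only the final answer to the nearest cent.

Uncapped assessed value = $107,000 × 0.542 = $57,994
Cap limit = $38,700 × 1.04 = $40,248
Taxable assessed value = min($57,994, $40,248) = $40,248 (cap binds)
Windmere Township: $40,248 × 0.00241 = $96.99768
City of Wrenford: $40,248 × 0.0104 = $418.5792
Port Authority: $40,248 × 0.00152 = $61.17696
Calderon ISD: $40,248 × 0.02231 = $897.93288
Total = $1,474.68672

$1,474.69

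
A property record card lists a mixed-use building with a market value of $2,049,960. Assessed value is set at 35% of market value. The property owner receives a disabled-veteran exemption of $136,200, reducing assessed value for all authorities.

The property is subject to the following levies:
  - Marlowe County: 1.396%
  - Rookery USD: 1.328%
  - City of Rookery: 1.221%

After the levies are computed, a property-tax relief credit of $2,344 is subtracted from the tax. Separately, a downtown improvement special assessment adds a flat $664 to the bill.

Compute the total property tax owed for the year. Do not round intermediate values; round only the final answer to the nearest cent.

Assessed value = $2,049,960 × 0.35 = $717,486
Taxable value = $717,486 − $136,200 = $581,286
Marlowe County: $581,286 × 0.01396 = $8,114.75256
Rookery USD: $581,286 × 0.01328 = $7,719.47808
City of Rookery: $581,286 × 0.01221 = $7,097.50206
Levies subtotal = $22,931.7327
After credit = $22,931.7327 − $2,344 = $20,587.7327
Total = $20,587.7327 + $664 = $21,251.7327

$21,251.73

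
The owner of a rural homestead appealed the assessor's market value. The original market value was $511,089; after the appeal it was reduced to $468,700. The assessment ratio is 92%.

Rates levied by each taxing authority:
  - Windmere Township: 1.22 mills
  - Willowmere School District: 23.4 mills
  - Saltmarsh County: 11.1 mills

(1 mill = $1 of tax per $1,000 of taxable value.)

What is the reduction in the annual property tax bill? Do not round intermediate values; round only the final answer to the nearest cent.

$1,393.00

Old assessed value = $511,089 × 0.92 = $470,201.88
New assessed value = $468,700 × 0.92 = $431,204
Combined rate = 0.00122 + 0.0234 + 0.0111 = 0.03572
Old tax = $470,201.88 × 0.03572 = $16,795.6111536
New tax = $431,204 × 0.03572 = $15,402.60688
Reduction = $16,795.6111536 − $15,402.60688 = $1,393.0042736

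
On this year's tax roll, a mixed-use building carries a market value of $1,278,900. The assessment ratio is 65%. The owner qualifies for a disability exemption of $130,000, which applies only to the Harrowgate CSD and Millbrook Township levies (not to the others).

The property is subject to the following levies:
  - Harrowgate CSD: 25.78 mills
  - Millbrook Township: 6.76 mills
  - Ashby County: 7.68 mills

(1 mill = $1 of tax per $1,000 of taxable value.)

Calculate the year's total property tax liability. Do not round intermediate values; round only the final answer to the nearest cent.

$29,204.08

Assessed value = $1,278,900 × 0.65 = $831,285
Harrowgate CSD: ($831,285 − $130,000) × 0.02578 = $701,285 × 0.02578 = $18,079.1273
Millbrook Township: ($831,285 − $130,000) × 0.00676 = $701,285 × 0.00676 = $4,740.6866
Ashby County: $831,285 × 0.00768 = $6,384.2688
Total = $29,204.0827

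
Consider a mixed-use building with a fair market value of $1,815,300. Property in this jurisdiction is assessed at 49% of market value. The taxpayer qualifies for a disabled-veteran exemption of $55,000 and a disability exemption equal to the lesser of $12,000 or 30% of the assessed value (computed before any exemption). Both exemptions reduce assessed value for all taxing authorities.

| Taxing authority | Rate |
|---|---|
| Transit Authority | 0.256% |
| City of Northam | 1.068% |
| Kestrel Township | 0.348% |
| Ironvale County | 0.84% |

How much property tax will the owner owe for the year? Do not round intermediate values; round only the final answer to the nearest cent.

$20,661.12

Assessed value = $1,815,300 × 0.49 = $889,497
Disability exemption = min($12,000, 30% × $889,497) = min($12,000, $266,849.1) = $12,000 (dollar cap binds)
Taxable value = $889,497 − $55,000 − $12,000 = $822,497
Transit Authority: $822,497 × 0.00256 = $2,105.59232
City of Northam: $822,497 × 0.01068 = $8,784.26796
Kestrel Township: $822,497 × 0.00348 = $2,862.28956
Ironvale County: $822,497 × 0.0084 = $6,908.9748
Total = $20,661.12464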